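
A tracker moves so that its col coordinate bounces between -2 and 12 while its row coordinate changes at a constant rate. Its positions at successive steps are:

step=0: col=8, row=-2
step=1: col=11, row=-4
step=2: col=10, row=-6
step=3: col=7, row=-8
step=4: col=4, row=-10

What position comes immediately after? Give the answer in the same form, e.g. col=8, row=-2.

col=1, row=-12

The col coordinate travels 3 per step and bounces off the walls at -2 and 12.
  step 5: 4 → 1
The row coordinate changes by -2 each step: at step 5 it is -12.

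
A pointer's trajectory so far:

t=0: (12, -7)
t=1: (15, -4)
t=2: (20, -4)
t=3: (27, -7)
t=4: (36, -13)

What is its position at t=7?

First differences are (+3, +3), (+5, +0), (+7, -3), (+9, -6); their common second difference is (+2, -3) (constant acceleration).
step 5: (36, -13) + (+11, -9) → (47, -22)
step 6: (47, -22) + (+13, -12) → (60, -34)
step 7: (60, -34) + (+15, -15) → (75, -49)

(75, -49)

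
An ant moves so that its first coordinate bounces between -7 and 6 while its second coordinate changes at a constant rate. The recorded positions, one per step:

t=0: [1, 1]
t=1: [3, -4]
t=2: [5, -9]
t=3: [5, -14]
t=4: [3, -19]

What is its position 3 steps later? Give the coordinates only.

[-3, -34]

The first coordinate travels 2 per step and bounces off the walls at -7 and 6.
  step 5: 3 → 1
  step 6: 1 → -1
  step 7: -1 → -3
The second coordinate changes by -5 each step: at step 7 it is -34.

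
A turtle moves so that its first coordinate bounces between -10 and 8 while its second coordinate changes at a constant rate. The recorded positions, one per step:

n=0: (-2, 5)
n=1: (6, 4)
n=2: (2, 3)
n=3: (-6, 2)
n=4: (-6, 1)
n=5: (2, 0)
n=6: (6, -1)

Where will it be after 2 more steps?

(-10, -3)

The first coordinate travels 8 per step and bounces off the walls at -10 and 8.
  step 7: 6 → -2
  step 8: -2 → -10
The second coordinate changes by -1 each step: at step 8 it is -3.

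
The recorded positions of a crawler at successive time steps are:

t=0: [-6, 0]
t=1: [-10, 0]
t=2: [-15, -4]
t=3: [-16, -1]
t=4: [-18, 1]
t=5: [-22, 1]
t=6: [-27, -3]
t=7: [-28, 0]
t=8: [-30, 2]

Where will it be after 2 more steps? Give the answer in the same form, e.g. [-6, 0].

The moves between consecutive positions are [-4, +0], [-5, -4], [-1, +3], [-2, +2], [-4, +0], [-5, -4], [-1, +3], [-2, +2]; they repeat the 4-cycle [[-4, +0], [-5, -4], [-1, +3], [-2, +2]].
step 9: apply [-4, +0] → [-34, 2]
step 10: apply [-5, -4] → [-39, -2]

[-39, -2]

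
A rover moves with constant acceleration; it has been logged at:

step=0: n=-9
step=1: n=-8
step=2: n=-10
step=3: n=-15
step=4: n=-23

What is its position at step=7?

First differences are +1, -2, -5, -8; their common second difference is -3 (constant acceleration).
step 5: -23 − 11 → n=-34
step 6: -34 − 14 → n=-48
step 7: -48 − 17 → n=-65

n=-65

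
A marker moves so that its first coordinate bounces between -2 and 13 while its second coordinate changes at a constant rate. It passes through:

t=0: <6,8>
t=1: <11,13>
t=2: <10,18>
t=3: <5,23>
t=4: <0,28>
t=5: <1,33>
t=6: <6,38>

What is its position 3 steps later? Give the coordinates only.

The first coordinate travels 5 per step and bounces off the walls at -2 and 13.
  step 7: 6 → 11
  step 8: 11 → 10
  step 9: 10 → 5
The second coordinate changes by +5 each step: at step 9 it is 53.

<5,53>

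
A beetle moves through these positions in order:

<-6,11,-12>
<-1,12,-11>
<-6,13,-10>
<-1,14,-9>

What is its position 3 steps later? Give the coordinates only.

The first coordinate repeats the cycle [-6, -1] with period 2; step 6 mod 2 = 0, giving -6.
The second coordinate changes by +1 each step, so at step 6 it is 11 + 6·(1) = 17.
The third coordinate changes by +1 each step, so at step 6 it is -12 + 6·(1) = -6.

<-6,17,-6>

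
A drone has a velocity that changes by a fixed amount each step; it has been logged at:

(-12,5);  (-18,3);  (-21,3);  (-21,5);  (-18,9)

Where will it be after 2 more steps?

(-3,23)

First differences are (-6,-2), (-3,+0), (+0,+2), (+3,+4); their common second difference is (+3,+2) (constant acceleration).
step 5: (-18,9) + (+6,+6) → (-12,15)
step 6: (-12,15) + (+9,+8) → (-3,23)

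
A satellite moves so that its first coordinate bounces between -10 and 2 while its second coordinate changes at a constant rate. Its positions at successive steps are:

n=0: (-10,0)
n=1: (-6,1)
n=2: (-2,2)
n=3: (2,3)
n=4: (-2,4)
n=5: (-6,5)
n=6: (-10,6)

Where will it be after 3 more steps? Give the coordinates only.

The first coordinate reflects between -10 and 2, moving 4 per step.
  step 7: -10 → -6
  step 8: -6 → -2
  step 9: -2 → 2
The second coordinate changes by +1 each step: at step 9 it is 9.

(2,9)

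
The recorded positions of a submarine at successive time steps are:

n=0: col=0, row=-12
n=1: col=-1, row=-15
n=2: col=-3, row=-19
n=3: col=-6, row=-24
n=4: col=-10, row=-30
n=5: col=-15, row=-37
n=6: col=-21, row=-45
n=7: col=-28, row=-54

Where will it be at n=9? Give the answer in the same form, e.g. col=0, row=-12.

First differences are (-1,-3), (-2,-4), (-3,-5), (-4,-6), (-5,-7), (-6,-8), (-7,-9); their common second difference is (-1,-1) (constant acceleration).
step 8: col=-28, row=-54 + (-8,-10) → col=-36, row=-64
step 9: col=-36, row=-64 + (-9,-11) → col=-45, row=-75

col=-45, row=-75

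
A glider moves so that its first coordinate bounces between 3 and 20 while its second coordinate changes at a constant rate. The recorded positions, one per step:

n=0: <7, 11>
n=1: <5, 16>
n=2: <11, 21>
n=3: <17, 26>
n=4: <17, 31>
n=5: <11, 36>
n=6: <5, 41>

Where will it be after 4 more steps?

<15, 61>

The first coordinate reflects between 3 and 20, moving 6 per step.
  step 7: 5 → 7
  step 8: 7 → 13
  step 9: 13 → 19
  step 10: 19 → 15
The second coordinate changes by +5 each step: at step 10 it is 61.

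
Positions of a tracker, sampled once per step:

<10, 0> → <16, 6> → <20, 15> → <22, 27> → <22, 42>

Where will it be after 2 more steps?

<16, 81>

First differences are <+6, +6>, <+4, +9>, <+2, +12>, <+0, +15>; their common second difference is <-2, +3> (constant acceleration).
step 5: <22, 42> + <-2, +18> → <20, 60>
step 6: <20, 60> + <-4, +21> → <16, 81>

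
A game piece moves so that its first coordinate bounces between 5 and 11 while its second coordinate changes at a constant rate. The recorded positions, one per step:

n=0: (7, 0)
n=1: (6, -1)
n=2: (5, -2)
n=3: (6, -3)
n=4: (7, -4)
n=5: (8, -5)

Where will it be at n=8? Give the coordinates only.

(11, -8)

The first coordinate travels 1 per step and bounces off the walls at 5 and 11.
  step 6: 8 → 9
  step 7: 9 → 10
  step 8: 10 → 11
The second coordinate changes by -1 each step: at step 8 it is -8.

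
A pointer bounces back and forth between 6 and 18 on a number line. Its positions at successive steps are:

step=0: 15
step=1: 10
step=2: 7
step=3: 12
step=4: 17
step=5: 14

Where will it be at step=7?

The value reflects between 6 and 18, moving 5 per step.
  step 6: 14 → 9
  step 7: 9 → 8

8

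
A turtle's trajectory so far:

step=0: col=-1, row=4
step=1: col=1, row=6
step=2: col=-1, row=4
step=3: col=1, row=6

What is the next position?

col=-1, row=4

Step-to-step displacements: (+2, +2), (-2, -2), (+2, +2); each is -1× the previous.
step 4: col=1, row=6 + (-2, -2) → col=-1, row=4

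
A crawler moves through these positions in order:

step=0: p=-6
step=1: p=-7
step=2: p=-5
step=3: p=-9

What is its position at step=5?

p=-17

Step-to-step displacements: -1, +2, -4; each is -2× the previous.
step 4: -9 + 8 → p=-1
step 5: -1 − 16 → p=-17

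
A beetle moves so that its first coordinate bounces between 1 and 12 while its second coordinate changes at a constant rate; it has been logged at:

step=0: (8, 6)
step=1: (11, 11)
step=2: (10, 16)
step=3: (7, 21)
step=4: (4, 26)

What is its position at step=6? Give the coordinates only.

The first coordinate travels 3 per step and bounces off the walls at 1 and 12.
  step 5: 4 → 1
  step 6: 1 → 4
The second coordinate changes by +5 each step: at step 6 it is 36.

(4, 36)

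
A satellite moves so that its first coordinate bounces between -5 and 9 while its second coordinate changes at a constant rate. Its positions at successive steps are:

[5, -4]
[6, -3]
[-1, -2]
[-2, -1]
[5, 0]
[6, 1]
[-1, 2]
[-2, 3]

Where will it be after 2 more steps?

[6, 5]

The first coordinate reflects between -5 and 9, moving 7 per step.
  step 8: -2 → 5
  step 9: 5 → 6
The second coordinate changes by +1 each step: at step 9 it is 5.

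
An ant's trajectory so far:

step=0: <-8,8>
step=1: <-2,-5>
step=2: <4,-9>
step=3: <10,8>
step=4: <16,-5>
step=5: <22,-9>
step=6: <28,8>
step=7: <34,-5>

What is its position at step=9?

First: linear, +6 per step → 46 at step 9.
Second: cycles through 8, -5, -9 every 3 steps. Step 9 lands at position 0 of the cycle → 8.

<46,8>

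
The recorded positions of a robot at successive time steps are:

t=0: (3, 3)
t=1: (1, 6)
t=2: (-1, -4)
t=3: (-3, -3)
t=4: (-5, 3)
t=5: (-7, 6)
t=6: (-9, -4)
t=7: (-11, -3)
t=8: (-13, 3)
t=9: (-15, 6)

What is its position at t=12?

First: linear, -2 per step → -21 at step 12.
Second: cycles through 3, 6, -4, -3 every 4 steps. Step 12 lands at position 0 of the cycle → 3.

(-21, 3)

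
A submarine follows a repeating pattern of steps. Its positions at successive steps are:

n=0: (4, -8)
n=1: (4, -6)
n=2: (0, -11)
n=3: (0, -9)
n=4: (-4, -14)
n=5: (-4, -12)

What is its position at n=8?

(-12, -20)

The moves between consecutive positions are (+0, +2), (-4, -5), (+0, +2), (-4, -5), (+0, +2); they repeat the 2-cycle [(+0, +2), (-4, -5)].
step 6: apply (-4, -5) → (-8, -17)
step 7: apply (+0, +2) → (-8, -15)
step 8: apply (-4, -5) → (-12, -20)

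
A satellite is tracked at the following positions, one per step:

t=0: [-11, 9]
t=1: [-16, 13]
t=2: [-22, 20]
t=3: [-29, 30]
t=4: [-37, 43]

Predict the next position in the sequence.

First differences are [-5, +4], [-6, +7], [-7, +10], [-8, +13]; their common second difference is [-1, +3] (constant acceleration).
step 5: [-37, 43] + [-9, +16] → [-46, 59]

[-46, 59]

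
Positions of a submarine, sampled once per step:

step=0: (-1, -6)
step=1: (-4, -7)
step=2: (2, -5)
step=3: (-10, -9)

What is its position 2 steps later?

Step-to-step displacements: (-3, -1), (+6, +2), (-12, -4); each is -2× the previous.
step 4: (-10, -9) + (+24, +8) → (14, -1)
step 5: (14, -1) + (-48, -16) → (-34, -17)

(-34, -17)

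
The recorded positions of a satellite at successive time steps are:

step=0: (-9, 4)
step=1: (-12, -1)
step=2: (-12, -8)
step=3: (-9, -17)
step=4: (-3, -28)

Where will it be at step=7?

Taking differences between consecutive positions: (-3, -5), (+0, -7), (+3, -9), (+6, -11). These grow by (+3, -2) each step.
step 5: (-3, -28) + (+9, -13) → (6, -41)
step 6: (6, -41) + (+12, -15) → (18, -56)
step 7: (18, -56) + (+15, -17) → (33, -73)

(33, -73)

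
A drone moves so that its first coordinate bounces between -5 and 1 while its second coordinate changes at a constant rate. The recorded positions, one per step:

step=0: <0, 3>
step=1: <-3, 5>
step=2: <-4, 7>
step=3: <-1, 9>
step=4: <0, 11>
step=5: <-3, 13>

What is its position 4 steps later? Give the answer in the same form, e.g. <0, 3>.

The first coordinate travels 3 per step and bounces off the walls at -5 and 1.
  step 6: -3 → -4
  step 7: -4 → -1
  step 8: -1 → 0
  step 9: 0 → -3
The second coordinate changes by +2 each step: at step 9 it is 21.

<-3, 21>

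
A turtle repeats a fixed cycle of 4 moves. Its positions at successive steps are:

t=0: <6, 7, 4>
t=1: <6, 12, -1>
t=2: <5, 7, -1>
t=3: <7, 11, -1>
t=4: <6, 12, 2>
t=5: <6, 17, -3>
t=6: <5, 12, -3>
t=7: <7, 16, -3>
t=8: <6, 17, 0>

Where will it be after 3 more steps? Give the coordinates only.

<7, 21, -5>

Step-to-step displacements: <+0, +5, -5>, <-1, -5, +0>, <+2, +4, +0>, <-1, +1, +3>, <+0, +5, -5>, <-1, -5, +0>, <+2, +4, +0>, <-1, +1, +3> — a repeating cycle of length 4.
step 9: apply <+0, +5, -5> → <6, 22, -5>
step 10: apply <-1, -5, +0> → <5, 17, -5>
step 11: apply <+2, +4, +0> → <7, 21, -5>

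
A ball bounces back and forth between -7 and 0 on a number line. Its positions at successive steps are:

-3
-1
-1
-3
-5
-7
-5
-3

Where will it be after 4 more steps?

The value travels 2 per step and bounces off the walls at -7 and 0.
  step 8: -3 → -1
  step 9: -1 → -1
  step 10: -1 → -3
  step 11: -3 → -5

-5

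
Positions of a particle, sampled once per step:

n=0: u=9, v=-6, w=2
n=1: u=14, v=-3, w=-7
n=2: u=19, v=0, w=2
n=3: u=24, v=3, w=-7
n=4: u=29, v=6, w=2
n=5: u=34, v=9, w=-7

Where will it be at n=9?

The u coordinate changes by +5 each step, so at step 9 it is 9 + 9·(5) = 54.
The v coordinate changes by +3 each step, so at step 9 it is -6 + 9·(3) = 21.
The w coordinate repeats the cycle [2, -7] with period 2; step 9 mod 2 = 1, giving -7.

u=54, v=21, w=-7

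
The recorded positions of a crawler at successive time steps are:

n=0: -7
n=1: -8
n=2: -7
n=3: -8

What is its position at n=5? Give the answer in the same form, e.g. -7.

-8

The jumps are -1, +1, -1 — a geometric progression with ratio -1.
step 4: -8 + 1 → -7
step 5: -7 − 1 → -8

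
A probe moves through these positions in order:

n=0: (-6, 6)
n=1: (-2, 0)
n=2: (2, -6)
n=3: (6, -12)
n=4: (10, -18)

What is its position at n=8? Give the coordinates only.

(26, -42)

Constant displacement of (+4, -6) per step.
step 5: (10, -18) + (+4, -6) → (14, -24)
step 6: (14, -24) + (+4, -6) → (18, -30)
step 7: (18, -30) + (+4, -6) → (22, -36)
step 8: (22, -36) + (+4, -6) → (26, -42)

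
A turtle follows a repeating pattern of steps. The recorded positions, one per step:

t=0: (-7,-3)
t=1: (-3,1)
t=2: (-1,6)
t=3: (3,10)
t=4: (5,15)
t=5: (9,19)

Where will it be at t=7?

(15,28)

Differencing gives (+4,+4), (+2,+5), (+4,+4), (+2,+5), (+4,+4). This is the pattern (+4,+4), (+2,+5) repeated.
step 6: apply (+2,+5) → (11,24)
step 7: apply (+4,+4) → (15,28)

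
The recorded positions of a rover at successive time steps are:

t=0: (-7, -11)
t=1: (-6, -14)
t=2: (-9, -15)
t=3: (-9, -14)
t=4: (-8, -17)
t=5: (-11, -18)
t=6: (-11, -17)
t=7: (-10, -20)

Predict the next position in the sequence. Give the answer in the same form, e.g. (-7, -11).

(-13, -21)

Differencing gives (+1, -3), (-3, -1), (+0, +1), (+1, -3), (-3, -1), (+0, +1), (+1, -3). This is the pattern (+1, -3), (-3, -1), (+0, +1) repeated.
step 8: apply (-3, -1) → (-13, -21)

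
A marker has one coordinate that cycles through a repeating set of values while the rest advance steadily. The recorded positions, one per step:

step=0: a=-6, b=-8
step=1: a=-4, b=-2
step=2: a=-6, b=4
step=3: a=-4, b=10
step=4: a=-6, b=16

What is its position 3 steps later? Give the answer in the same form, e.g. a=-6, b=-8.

A: cycles through -6, -4 every 2 steps. Step 7 lands at position 1 of the cycle → -4.
B: linear, +6 per step → 34 at step 7.

a=-4, b=34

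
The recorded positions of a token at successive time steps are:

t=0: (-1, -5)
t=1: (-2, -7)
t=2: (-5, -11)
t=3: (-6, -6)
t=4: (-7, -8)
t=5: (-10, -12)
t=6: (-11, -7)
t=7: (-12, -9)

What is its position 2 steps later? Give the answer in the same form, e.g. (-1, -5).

Step-to-step displacements: (-1, -2), (-3, -4), (-1, +5), (-1, -2), (-3, -4), (-1, +5), (-1, -2) — a repeating cycle of length 3.
step 8: apply (-3, -4) → (-15, -13)
step 9: apply (-1, +5) → (-16, -8)

(-16, -8)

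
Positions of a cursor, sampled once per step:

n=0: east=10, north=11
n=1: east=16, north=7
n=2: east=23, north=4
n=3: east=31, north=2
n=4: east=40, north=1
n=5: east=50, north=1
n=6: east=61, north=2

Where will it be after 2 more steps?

First differences are (+6,-4), (+7,-3), (+8,-2), (+9,-1), (+10,+0), (+11,+1); their common second difference is (+1,+1) (constant acceleration).
step 7: east=61, north=2 + (+12,+2) → east=73, north=4
step 8: east=73, north=4 + (+13,+3) → east=86, north=7

east=86, north=7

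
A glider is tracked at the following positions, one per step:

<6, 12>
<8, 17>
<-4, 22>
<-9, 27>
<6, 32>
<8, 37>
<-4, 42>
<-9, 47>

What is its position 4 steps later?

First: cycles through 6, 8, -4, -9 every 4 steps. Step 11 lands at position 3 of the cycle → -9.
Second: linear, +5 per step → 67 at step 11.

<-9, 67>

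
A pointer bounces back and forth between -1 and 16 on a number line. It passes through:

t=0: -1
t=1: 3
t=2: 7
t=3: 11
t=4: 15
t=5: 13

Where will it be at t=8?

1

The value travels 4 per step and bounces off the walls at -1 and 16.
  step 6: 13 → 9
  step 7: 9 → 5
  step 8: 5 → 1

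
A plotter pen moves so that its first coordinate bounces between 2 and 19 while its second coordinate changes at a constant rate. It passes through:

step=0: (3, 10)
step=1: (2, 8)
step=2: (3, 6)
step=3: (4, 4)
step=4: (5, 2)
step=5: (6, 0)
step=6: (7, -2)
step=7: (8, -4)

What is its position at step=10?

The first coordinate travels 1 per step and bounces off the walls at 2 and 19.
  step 8: 8 → 9
  step 9: 9 → 10
  step 10: 10 → 11
The second coordinate changes by -2 each step: at step 10 it is -10.

(11, -10)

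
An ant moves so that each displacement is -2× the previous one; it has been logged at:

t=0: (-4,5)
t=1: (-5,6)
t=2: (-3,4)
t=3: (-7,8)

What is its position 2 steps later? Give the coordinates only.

Step-to-step displacements: (-1,+1), (+2,-2), (-4,+4); each is -2× the previous.
step 4: (-7,8) + (+8,-8) → (1,0)
step 5: (1,0) + (-16,+16) → (-15,16)

(-15,16)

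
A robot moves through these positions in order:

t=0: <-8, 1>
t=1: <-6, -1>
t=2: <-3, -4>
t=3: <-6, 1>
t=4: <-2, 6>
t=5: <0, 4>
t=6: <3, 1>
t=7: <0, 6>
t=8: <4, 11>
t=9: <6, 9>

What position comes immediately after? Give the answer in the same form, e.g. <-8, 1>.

Step-to-step displacements: <+2, -2>, <+3, -3>, <-3, +5>, <+4, +5>, <+2, -2>, <+3, -3>, <-3, +5>, <+4, +5>, <+2, -2> — a repeating cycle of length 4.
step 10: apply <+3, -3> → <9, 6>

<9, 6>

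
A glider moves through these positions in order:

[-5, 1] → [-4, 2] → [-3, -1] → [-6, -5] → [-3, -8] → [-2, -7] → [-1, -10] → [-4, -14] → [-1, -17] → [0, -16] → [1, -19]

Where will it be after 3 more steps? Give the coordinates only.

[2, -25]

Step-to-step displacements: [+1, +1], [+1, -3], [-3, -4], [+3, -3], [+1, +1], [+1, -3], [-3, -4], [+3, -3], [+1, +1], [+1, -3] — a repeating cycle of length 4.
step 11: apply [-3, -4] → [-2, -23]
step 12: apply [+3, -3] → [1, -26]
step 13: apply [+1, +1] → [2, -25]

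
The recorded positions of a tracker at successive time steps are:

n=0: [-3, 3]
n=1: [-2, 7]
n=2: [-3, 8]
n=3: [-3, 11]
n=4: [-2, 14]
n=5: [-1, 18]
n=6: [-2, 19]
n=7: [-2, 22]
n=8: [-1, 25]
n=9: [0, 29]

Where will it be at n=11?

Step-to-step displacements: [+1, +4], [-1, +1], [+0, +3], [+1, +3], [+1, +4], [-1, +1], [+0, +3], [+1, +3], [+1, +4] — a repeating cycle of length 4.
step 10: apply [-1, +1] → [-1, 30]
step 11: apply [+0, +3] → [-1, 33]

[-1, 33]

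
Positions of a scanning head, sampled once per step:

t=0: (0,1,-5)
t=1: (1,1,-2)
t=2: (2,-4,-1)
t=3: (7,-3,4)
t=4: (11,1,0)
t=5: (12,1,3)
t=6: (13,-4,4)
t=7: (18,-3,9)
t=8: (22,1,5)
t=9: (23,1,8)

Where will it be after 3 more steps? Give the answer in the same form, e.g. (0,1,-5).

(33,1,10)

The moves between consecutive positions are (+1,+0,+3), (+1,-5,+1), (+5,+1,+5), (+4,+4,-4), (+1,+0,+3), (+1,-5,+1), (+5,+1,+5), (+4,+4,-4), (+1,+0,+3); they repeat the 4-cycle [(+1,+0,+3), (+1,-5,+1), (+5,+1,+5), (+4,+4,-4)].
step 10: apply (+1,-5,+1) → (24,-4,9)
step 11: apply (+5,+1,+5) → (29,-3,14)
step 12: apply (+4,+4,-4) → (33,1,10)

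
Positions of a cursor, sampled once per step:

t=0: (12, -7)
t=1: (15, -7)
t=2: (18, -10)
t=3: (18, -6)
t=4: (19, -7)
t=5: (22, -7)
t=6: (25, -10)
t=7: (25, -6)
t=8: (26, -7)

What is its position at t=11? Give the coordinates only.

(32, -6)

The moves between consecutive positions are (+3, +0), (+3, -3), (+0, +4), (+1, -1), (+3, +0), (+3, -3), (+0, +4), (+1, -1); they repeat the 4-cycle [(+3, +0), (+3, -3), (+0, +4), (+1, -1)].
step 9: apply (+3, +0) → (29, -7)
step 10: apply (+3, -3) → (32, -10)
step 11: apply (+0, +4) → (32, -6)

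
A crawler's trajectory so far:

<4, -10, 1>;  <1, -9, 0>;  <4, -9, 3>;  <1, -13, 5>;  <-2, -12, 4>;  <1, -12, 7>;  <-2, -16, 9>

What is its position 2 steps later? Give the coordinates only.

Step-to-step displacements: <-3, +1, -1>, <+3, +0, +3>, <-3, -4, +2>, <-3, +1, -1>, <+3, +0, +3>, <-3, -4, +2> — a repeating cycle of length 3.
step 7: apply <-3, +1, -1> → <-5, -15, 8>
step 8: apply <+3, +0, +3> → <-2, -15, 11>

<-2, -15, 11>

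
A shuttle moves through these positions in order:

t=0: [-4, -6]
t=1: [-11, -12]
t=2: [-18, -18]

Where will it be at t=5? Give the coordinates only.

[-39, -36]

The position changes by [-7, -6] every step.
step 3: [-18, -18] + [-7, -6] → [-25, -24]
step 4: [-25, -24] + [-7, -6] → [-32, -30]
step 5: [-32, -30] + [-7, -6] → [-39, -36]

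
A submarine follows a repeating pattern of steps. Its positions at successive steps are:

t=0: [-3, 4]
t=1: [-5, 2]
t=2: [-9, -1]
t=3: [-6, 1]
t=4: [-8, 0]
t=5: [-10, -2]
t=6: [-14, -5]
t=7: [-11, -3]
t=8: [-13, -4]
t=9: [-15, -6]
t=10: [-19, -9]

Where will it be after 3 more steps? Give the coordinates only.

Step-to-step displacements: [-2, -2], [-4, -3], [+3, +2], [-2, -1], [-2, -2], [-4, -3], [+3, +2], [-2, -1], [-2, -2], [-4, -3] — a repeating cycle of length 4.
step 11: apply [+3, +2] → [-16, -7]
step 12: apply [-2, -1] → [-18, -8]
step 13: apply [-2, -2] → [-20, -10]

[-20, -10]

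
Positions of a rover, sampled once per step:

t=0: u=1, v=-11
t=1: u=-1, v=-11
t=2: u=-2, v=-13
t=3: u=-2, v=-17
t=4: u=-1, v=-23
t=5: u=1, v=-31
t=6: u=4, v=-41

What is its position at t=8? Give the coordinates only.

Taking differences between consecutive positions: (-2,+0), (-1,-2), (+0,-4), (+1,-6), (+2,-8), (+3,-10). These grow by (+1,-2) each step.
step 7: u=4, v=-41 + (+4,-12) → u=8, v=-53
step 8: u=8, v=-53 + (+5,-14) → u=13, v=-67

u=13, v=-67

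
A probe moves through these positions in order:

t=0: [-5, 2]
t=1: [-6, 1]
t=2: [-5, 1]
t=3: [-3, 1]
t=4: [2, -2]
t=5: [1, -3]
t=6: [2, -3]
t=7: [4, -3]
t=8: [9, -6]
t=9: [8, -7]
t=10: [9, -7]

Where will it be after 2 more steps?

The moves between consecutive positions are [-1, -1], [+1, +0], [+2, +0], [+5, -3], [-1, -1], [+1, +0], [+2, +0], [+5, -3], [-1, -1], [+1, +0]; they repeat the 4-cycle [[-1, -1], [+1, +0], [+2, +0], [+5, -3]].
step 11: apply [+2, +0] → [11, -7]
step 12: apply [+5, -3] → [16, -10]

[16, -10]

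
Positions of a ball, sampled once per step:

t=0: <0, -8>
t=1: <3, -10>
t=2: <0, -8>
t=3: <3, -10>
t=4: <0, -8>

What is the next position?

Consecutive displacements <+3, -2>, <-3, +2>, <+3, -2>, <-3, +2> scale by a factor of -1 each step.
step 5: <0, -8> + <+3, -2> → <3, -10>

<3, -10>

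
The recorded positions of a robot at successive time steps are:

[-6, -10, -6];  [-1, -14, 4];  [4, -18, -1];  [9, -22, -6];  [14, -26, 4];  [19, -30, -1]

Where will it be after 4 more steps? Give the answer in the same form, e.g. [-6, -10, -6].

[39, -46, -6]

The first coordinate changes by +5 each step, so at step 9 it is -6 + 9·(5) = 39.
The second coordinate changes by -4 each step, so at step 9 it is -10 + 9·(-4) = -46.
The third coordinate repeats the cycle [-6, 4, -1] with period 3; step 9 mod 3 = 0, giving -6.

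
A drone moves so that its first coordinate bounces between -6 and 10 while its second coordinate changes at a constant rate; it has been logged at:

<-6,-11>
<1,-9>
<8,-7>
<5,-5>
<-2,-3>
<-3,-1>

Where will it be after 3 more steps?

The first coordinate travels 7 per step and bounces off the walls at -6 and 10.
  step 6: -3 → 4
  step 7: 4 → 9
  step 8: 9 → 2
The second coordinate changes by +2 each step: at step 8 it is 5.

<2,5>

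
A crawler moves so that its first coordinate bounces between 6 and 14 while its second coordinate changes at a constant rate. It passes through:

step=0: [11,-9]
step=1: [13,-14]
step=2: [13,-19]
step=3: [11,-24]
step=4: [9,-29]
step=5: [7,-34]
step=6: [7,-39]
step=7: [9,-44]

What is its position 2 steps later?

The first coordinate reflects between 6 and 14, moving 2 per step.
  step 8: 9 → 11
  step 9: 11 → 13
The second coordinate changes by -5 each step: at step 9 it is -54.

[13,-54]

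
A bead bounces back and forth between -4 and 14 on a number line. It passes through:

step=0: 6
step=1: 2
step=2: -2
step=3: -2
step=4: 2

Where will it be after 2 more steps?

The value travels 4 per step and bounces off the walls at -4 and 14.
  step 5: 2 → 6
  step 6: 6 → 10

10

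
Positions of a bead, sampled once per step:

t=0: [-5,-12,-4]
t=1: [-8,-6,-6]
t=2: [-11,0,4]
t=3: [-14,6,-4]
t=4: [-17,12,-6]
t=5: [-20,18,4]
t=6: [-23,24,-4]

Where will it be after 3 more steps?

First: linear, -3 per step → -32 at step 9.
Second: linear, +6 per step → 42 at step 9.
Third: cycles through -4, -6, 4 every 3 steps. Step 9 lands at position 0 of the cycle → -4.

[-32,42,-4]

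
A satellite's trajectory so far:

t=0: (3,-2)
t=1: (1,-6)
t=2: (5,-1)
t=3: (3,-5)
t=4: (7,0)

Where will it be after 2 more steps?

(9,1)

Step-to-step displacements: (-2,-4), (+4,+5), (-2,-4), (+4,+5) — a repeating cycle of length 2.
step 5: apply (-2,-4) → (5,-4)
step 6: apply (+4,+5) → (9,1)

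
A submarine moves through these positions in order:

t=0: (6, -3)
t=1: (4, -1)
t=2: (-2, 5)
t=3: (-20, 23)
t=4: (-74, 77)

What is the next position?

(-236, 239)

Step-to-step displacements: (-2, +2), (-6, +6), (-18, +18), (-54, +54); each is 3× the previous.
step 5: (-74, 77) + (-162, +162) → (-236, 239)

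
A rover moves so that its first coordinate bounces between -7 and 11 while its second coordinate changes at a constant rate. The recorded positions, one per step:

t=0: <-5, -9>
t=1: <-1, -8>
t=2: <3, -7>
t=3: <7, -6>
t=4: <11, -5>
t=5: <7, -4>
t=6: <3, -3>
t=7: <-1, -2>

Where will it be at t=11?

<3, 2>

The first coordinate reflects between -7 and 11, moving 4 per step.
  step 8: -1 → -5
  step 9: -5 → -5
  step 10: -5 → -1
  step 11: -1 → 3
The second coordinate changes by +1 each step: at step 11 it is 2.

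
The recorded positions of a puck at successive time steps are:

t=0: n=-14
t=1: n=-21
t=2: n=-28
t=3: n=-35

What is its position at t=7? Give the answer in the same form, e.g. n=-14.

Constant displacement of -7 per step.
step 4: -35 − 7 → n=-42
step 5: -42 − 7 → n=-49
step 6: -49 − 7 → n=-56
step 7: -56 − 7 → n=-63

n=-63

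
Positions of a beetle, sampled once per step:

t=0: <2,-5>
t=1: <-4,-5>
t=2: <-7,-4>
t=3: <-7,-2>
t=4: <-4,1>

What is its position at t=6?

First differences are <-6,+0>, <-3,+1>, <+0,+2>, <+3,+3>; their common second difference is <+3,+1> (constant acceleration).
step 5: <-4,1> + <+6,+4> → <2,5>
step 6: <2,5> + <+9,+5> → <11,10>

<11,10>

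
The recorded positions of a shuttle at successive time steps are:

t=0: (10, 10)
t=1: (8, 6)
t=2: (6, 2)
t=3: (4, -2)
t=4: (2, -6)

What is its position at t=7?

The position changes by (-2, -4) every step.
step 5: (2, -6) + (-2, -4) → (0, -10)
step 6: (0, -10) + (-2, -4) → (-2, -14)
step 7: (-2, -14) + (-2, -4) → (-4, -18)

(-4, -18)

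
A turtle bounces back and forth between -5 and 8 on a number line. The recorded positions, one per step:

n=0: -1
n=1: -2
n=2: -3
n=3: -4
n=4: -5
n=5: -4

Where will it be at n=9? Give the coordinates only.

0

The value reflects between -5 and 8, moving 1 per step.
  step 6: -4 → -3
  step 7: -3 → -2
  step 8: -2 → -1
  step 9: -1 → 0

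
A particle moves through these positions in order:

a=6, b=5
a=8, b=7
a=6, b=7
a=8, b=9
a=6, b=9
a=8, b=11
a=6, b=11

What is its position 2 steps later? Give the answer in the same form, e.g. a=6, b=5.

The moves between consecutive positions are (+2, +2), (-2, +0), (+2, +2), (-2, +0), (+2, +2), (-2, +0); they repeat the 2-cycle [(+2, +2), (-2, +0)].
step 7: apply (+2, +2) → a=8, b=13
step 8: apply (-2, +0) → a=6, b=13

a=6, b=13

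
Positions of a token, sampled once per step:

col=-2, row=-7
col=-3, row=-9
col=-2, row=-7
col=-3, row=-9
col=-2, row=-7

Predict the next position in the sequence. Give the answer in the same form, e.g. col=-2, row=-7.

The jumps are (-1, -2), (+1, +2), (-1, -2), (+1, +2) — a geometric progression with ratio -1.
step 5: col=-2, row=-7 + (-1, -2) → col=-3, row=-9

col=-3, row=-9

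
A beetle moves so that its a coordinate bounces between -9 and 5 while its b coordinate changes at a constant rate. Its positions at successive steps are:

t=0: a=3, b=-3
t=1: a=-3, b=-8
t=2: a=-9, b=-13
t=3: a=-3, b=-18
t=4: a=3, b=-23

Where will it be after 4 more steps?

a=-1, b=-43

The a coordinate reflects between -9 and 5, moving 6 per step.
  step 5: 3 → 1
  step 6: 1 → -5
  step 7: -5 → -7
  step 8: -7 → -1
The b coordinate changes by -5 each step: at step 8 it is -43.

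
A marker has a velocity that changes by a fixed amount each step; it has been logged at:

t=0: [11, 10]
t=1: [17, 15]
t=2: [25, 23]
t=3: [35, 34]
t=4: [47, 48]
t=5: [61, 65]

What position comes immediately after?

First differences are [+6, +5], [+8, +8], [+10, +11], [+12, +14], [+14, +17]; their common second difference is [+2, +3] (constant acceleration).
step 6: [61, 65] + [+16, +20] → [77, 85]

[77, 85]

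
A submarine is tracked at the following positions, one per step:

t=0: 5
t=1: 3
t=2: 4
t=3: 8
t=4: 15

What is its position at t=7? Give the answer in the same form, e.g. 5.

Successive displacements: -2, +1, +4, +7 — each changes by +3.
step 5: 15 + 10 → 25
step 6: 25 + 13 → 38
step 7: 38 + 16 → 54

54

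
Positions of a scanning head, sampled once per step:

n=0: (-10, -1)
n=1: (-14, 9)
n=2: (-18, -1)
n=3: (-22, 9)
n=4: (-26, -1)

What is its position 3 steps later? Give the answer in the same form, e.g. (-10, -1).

First: linear, -4 per step → -38 at step 7.
Second: cycles through -1, 9 every 2 steps. Step 7 lands at position 1 of the cycle → 9.

(-38, 9)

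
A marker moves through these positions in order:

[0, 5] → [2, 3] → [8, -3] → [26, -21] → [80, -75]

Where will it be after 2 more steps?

[728, -723]

The jumps are [+2, -2], [+6, -6], [+18, -18], [+54, -54] — a geometric progression with ratio 3.
step 5: [80, -75] + [+162, -162] → [242, -237]
step 6: [242, -237] + [+486, -486] → [728, -723]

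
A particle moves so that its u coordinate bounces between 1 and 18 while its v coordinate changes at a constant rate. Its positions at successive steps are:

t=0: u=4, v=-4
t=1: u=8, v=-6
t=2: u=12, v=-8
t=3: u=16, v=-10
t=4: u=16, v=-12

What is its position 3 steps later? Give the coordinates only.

u=4, v=-18

The u coordinate travels 4 per step and bounces off the walls at 1 and 18.
  step 5: 16 → 12
  step 6: 12 → 8
  step 7: 8 → 4
The v coordinate changes by -2 each step: at step 7 it is -18.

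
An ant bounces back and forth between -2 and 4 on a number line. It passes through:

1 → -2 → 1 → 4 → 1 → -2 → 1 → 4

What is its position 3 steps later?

The value travels 3 per step and bounces off the walls at -2 and 4.
  step 8: 4 → 1
  step 9: 1 → -2
  step 10: -2 → 1

1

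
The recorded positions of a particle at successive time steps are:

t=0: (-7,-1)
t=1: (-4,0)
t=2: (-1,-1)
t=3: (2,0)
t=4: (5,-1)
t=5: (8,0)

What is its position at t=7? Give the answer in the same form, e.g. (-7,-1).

(14,0)

The first coordinate changes by +3 each step, so at step 7 it is -7 + 7·(3) = 14.
The second coordinate repeats the cycle [-1, 0] with period 2; step 7 mod 2 = 1, giving 0.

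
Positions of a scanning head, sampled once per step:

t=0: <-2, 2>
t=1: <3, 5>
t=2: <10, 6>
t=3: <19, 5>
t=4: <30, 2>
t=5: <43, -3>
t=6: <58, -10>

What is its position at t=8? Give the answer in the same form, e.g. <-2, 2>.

Taking differences between consecutive positions: <+5, +3>, <+7, +1>, <+9, -1>, <+11, -3>, <+13, -5>, <+15, -7>. These grow by <+2, -2> each step.
step 7: <58, -10> + <+17, -9> → <75, -19>
step 8: <75, -19> + <+19, -11> → <94, -30>

<94, -30>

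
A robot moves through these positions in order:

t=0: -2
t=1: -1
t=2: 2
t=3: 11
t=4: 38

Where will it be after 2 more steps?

The jumps are +1, +3, +9, +27 — a geometric progression with ratio 3.
step 5: 38 + 81 → 119
step 6: 119 + 243 → 362

362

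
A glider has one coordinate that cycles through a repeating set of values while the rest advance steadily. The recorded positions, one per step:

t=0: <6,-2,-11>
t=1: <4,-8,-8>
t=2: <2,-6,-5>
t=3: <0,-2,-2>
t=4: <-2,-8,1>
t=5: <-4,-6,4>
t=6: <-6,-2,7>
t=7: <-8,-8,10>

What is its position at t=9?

The first coordinate changes by -2 each step, so at step 9 it is 6 + 9·(-2) = -12.
The second coordinate repeats the cycle [-2, -8, -6] with period 3; step 9 mod 3 = 0, giving -2.
The third coordinate changes by +3 each step, so at step 9 it is -11 + 9·(3) = 16.

<-12,-2,16>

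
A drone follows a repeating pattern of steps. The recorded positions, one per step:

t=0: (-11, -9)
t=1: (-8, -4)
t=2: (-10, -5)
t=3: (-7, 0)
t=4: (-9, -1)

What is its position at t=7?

(-5, 8)

Step-to-step displacements: (+3, +5), (-2, -1), (+3, +5), (-2, -1) — a repeating cycle of length 2.
step 5: apply (+3, +5) → (-6, 4)
step 6: apply (-2, -1) → (-8, 3)
step 7: apply (+3, +5) → (-5, 8)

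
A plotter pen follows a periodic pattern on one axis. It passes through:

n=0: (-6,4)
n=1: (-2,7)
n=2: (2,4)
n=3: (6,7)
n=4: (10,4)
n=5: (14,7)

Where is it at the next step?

First: linear, +4 per step → 18 at step 6.
Second: cycles through 4, 7 every 2 steps. Step 6 lands at position 0 of the cycle → 4.

(18,4)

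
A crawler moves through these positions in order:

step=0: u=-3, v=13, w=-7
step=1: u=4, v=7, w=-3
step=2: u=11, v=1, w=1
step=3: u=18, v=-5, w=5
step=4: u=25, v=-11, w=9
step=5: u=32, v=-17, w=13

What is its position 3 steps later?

Constant displacement of (+7, -6, +4) per step.
step 6: u=32, v=-17, w=13 + (+7, -6, +4) → u=39, v=-23, w=17
step 7: u=39, v=-23, w=17 + (+7, -6, +4) → u=46, v=-29, w=21
step 8: u=46, v=-29, w=21 + (+7, -6, +4) → u=53, v=-35, w=25

u=53, v=-35, w=25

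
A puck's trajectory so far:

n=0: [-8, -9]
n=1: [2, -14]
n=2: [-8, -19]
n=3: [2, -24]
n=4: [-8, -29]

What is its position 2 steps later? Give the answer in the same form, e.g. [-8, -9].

The first coordinate repeats the cycle [-8, 2] with period 2; step 6 mod 2 = 0, giving -8.
The second coordinate changes by -5 each step, so at step 6 it is -9 + 6·(-5) = -39.

[-8, -39]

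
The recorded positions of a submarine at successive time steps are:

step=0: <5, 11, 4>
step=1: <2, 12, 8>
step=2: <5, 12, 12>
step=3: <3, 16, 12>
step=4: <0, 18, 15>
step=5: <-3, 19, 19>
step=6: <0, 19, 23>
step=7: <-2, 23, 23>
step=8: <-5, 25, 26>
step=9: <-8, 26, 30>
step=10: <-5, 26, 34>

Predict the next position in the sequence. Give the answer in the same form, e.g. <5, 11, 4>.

Differencing gives <-3, +1, +4>, <+3, +0, +4>, <-2, +4, +0>, <-3, +2, +3>, <-3, +1, +4>, <+3, +0, +4>, <-2, +4, +0>, <-3, +2, +3>, <-3, +1, +4>, <+3, +0, +4>. This is the pattern <-3, +1, +4>, <+3, +0, +4>, <-2, +4, +0>, <-3, +2, +3> repeated.
step 11: apply <-2, +4, +0> → <-7, 30, 34>

<-7, 30, 34>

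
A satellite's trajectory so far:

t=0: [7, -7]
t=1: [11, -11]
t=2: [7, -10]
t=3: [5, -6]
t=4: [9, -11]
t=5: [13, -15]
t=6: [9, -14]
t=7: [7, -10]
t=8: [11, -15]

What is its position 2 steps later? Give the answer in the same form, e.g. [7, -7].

Differencing gives [+4, -4], [-4, +1], [-2, +4], [+4, -5], [+4, -4], [-4, +1], [-2, +4], [+4, -5]. This is the pattern [+4, -4], [-4, +1], [-2, +4], [+4, -5] repeated.
step 9: apply [+4, -4] → [15, -19]
step 10: apply [-4, +1] → [11, -18]

[11, -18]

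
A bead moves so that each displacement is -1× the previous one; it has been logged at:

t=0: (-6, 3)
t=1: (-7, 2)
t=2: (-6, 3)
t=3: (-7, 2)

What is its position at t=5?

Step-to-step displacements: (-1, -1), (+1, +1), (-1, -1); each is -1× the previous.
step 4: (-7, 2) + (+1, +1) → (-6, 3)
step 5: (-6, 3) + (-1, -1) → (-7, 2)

(-7, 2)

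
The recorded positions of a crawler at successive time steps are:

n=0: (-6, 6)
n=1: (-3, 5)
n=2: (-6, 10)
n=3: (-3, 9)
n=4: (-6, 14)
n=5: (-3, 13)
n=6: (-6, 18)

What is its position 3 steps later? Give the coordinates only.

(-3, 21)

Differencing gives (+3, -1), (-3, +5), (+3, -1), (-3, +5), (+3, -1), (-3, +5). This is the pattern (+3, -1), (-3, +5) repeated.
step 7: apply (+3, -1) → (-3, 17)
step 8: apply (-3, +5) → (-6, 22)
step 9: apply (+3, -1) → (-3, 21)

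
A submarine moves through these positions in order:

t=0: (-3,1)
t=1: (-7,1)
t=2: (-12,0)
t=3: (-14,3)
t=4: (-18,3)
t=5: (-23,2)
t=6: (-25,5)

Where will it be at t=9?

(-36,7)

Differencing gives (-4,+0), (-5,-1), (-2,+3), (-4,+0), (-5,-1), (-2,+3). This is the pattern (-4,+0), (-5,-1), (-2,+3) repeated.
step 7: apply (-4,+0) → (-29,5)
step 8: apply (-5,-1) → (-34,4)
step 9: apply (-2,+3) → (-36,7)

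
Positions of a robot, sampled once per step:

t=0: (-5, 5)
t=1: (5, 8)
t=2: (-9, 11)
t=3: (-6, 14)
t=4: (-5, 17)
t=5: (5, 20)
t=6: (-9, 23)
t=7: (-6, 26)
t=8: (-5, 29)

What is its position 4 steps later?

First: cycles through -5, 5, -9, -6 every 4 steps. Step 12 lands at position 0 of the cycle → -5.
Second: linear, +3 per step → 41 at step 12.

(-5, 41)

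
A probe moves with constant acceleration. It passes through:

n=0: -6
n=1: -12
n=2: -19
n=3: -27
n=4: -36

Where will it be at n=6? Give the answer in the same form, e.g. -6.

First differences are -6, -7, -8, -9; their common second difference is -1 (constant acceleration).
step 5: -36 − 10 → -46
step 6: -46 − 11 → -57

-57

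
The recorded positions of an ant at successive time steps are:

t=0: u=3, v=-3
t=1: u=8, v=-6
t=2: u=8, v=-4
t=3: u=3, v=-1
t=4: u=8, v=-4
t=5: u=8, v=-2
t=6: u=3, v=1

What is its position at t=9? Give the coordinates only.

The moves between consecutive positions are (+5,-3), (+0,+2), (-5,+3), (+5,-3), (+0,+2), (-5,+3); they repeat the 3-cycle [(+5,-3), (+0,+2), (-5,+3)].
step 7: apply (+5,-3) → u=8, v=-2
step 8: apply (+0,+2) → u=8, v=0
step 9: apply (-5,+3) → u=3, v=3

u=3, v=3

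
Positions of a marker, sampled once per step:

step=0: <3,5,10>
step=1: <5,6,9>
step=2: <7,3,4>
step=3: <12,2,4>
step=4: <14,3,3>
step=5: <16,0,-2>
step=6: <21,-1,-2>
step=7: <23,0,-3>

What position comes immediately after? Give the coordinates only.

Differencing gives <+2,+1,-1>, <+2,-3,-5>, <+5,-1,+0>, <+2,+1,-1>, <+2,-3,-5>, <+5,-1,+0>, <+2,+1,-1>. This is the pattern <+2,+1,-1>, <+2,-3,-5>, <+5,-1,+0> repeated.
step 8: apply <+2,-3,-5> → <25,-3,-8>

<25,-3,-8>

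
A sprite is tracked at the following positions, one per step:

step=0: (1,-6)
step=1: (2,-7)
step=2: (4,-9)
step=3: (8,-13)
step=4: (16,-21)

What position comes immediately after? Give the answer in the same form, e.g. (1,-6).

The jumps are (+1,-1), (+2,-2), (+4,-4), (+8,-8) — a geometric progression with ratio 2.
step 5: (16,-21) + (+16,-16) → (32,-37)

(32,-37)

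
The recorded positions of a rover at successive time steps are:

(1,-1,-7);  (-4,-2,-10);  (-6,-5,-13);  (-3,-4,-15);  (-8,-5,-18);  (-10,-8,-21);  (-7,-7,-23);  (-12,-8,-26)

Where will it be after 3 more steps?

(-16,-11,-34)

Differencing gives (-5,-1,-3), (-2,-3,-3), (+3,+1,-2), (-5,-1,-3), (-2,-3,-3), (+3,+1,-2), (-5,-1,-3). This is the pattern (-5,-1,-3), (-2,-3,-3), (+3,+1,-2) repeated.
step 8: apply (-2,-3,-3) → (-14,-11,-29)
step 9: apply (+3,+1,-2) → (-11,-10,-31)
step 10: apply (-5,-1,-3) → (-16,-11,-34)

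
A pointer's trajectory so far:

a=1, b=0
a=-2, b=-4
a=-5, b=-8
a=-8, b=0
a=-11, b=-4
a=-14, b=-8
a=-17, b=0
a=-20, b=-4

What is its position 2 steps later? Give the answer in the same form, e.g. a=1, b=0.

a=-26, b=0

A: linear, -3 per step → -26 at step 9.
B: cycles through 0, -4, -8 every 3 steps. Step 9 lands at position 0 of the cycle → 0.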